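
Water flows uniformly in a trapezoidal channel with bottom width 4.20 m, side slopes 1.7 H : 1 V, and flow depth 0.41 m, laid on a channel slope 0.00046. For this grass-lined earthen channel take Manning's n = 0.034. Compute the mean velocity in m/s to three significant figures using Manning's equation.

A = (b + z·y)·y = (4.20 + 1.7×0.41)×0.41 = 2.008 m²
P = b + 2y√(1+z²) = 4.20 + 2×0.41×√(1+1.7²) = 5.817 m
R = A/P = 2.008/5.817 = 0.3451 m
Q = (1/n)·A·R^(2/3)·S^(1/2) = (1/0.034) × 2.008 × 0.3451^(2/3) × 0.00046^(1/2) = 0.6232 m³/s
V = Q/A = 0.6232/2.008 = 0.3104 m/s

0.310 m/s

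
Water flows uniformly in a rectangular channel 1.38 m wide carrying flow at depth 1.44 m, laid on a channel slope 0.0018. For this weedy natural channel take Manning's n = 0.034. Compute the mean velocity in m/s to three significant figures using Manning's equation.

0.751 m/s

A = b·y = 1.38 × 1.44 = 1.987 m²
P = b + 2y = 1.38 + 2×1.44 = 4.260 m
R = A/P = 1.987/4.260 = 0.4665 m
Q = (1/n)·A·R^(2/3)·S^(1/2) = (1/0.034) × 1.987 × 0.4665^(2/3) × 0.0018^(1/2) = 1.491 m³/s
V = Q/A = 1.491/1.987 = 0.7505 m/s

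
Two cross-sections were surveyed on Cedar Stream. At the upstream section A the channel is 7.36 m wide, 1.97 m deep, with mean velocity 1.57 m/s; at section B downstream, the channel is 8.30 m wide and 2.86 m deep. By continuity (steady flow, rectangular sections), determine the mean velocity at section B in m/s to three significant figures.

0.959 m/s

Q = A₁V₁ = (7.36×1.97) × 1.57 = 22.76 m³/s
A₂ = 8.30 × 2.86 = 23.74 m²
V₂ = Q/A₂ = 22.76/23.74 = 0.9590 m/s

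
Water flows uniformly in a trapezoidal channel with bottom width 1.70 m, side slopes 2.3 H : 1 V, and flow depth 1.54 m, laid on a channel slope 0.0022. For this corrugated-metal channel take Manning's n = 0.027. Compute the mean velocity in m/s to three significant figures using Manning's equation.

1.57 m/s

A = (b + z·y)·y = (1.70 + 2.3×1.54)×1.54 = 8.073 m²
P = b + 2y√(1+z²) = 1.70 + 2×1.54×√(1+2.3²) = 9.425 m
R = A/P = 8.073/9.425 = 0.8566 m
Q = (1/n)·A·R^(2/3)·S^(1/2) = (1/0.027) × 8.073 × 0.8566^(2/3) × 0.0022^(1/2) = 12.65 m³/s
V = Q/A = 12.65/8.073 = 1.567 m/s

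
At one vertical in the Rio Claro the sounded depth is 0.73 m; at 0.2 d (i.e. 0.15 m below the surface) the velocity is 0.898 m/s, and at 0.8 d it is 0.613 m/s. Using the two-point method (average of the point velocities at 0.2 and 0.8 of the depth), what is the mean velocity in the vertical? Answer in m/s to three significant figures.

0.756 m/s

v̄ = (0.898 + 0.613) / 2 = 0.7555 m/s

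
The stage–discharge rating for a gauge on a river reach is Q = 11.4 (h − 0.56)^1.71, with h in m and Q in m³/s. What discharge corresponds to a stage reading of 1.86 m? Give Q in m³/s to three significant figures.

Q = 11.4 × (1.86 − 0.56)^1.71 = 11.4 × 1.3^1.71 = 17.85 m³/s

17.9 m³/s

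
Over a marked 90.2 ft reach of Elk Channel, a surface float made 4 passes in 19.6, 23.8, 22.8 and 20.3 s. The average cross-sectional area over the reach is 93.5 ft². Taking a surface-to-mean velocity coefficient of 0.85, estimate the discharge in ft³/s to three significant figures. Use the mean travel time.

331 ft³/s

t̄ = (19.6 + 23.8 + 22.8 + 20.3) / 4 = 21.625 s
v_surface = L / t̄ = 90.2 / 21.625 = 4.171 ft/s
v_mean = 0.85 × 4.171 = 3.545 ft/s
Q = A × v_mean = 93.5 × 3.545 = 331.5 ft³/s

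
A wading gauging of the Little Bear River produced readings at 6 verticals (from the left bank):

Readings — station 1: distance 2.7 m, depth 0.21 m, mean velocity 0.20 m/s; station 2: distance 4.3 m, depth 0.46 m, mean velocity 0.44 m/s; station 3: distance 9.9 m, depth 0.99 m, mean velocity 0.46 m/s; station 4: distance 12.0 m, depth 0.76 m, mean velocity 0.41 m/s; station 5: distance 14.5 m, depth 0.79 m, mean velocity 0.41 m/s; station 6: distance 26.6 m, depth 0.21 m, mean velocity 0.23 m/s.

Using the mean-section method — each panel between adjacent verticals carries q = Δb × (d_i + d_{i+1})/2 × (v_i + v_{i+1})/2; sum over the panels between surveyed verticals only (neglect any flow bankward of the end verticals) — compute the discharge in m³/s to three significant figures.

5.53 m³/s

Panel 1-2: Δb = 1.6 m, d̄ = (0.21+0.46)/2 = 0.335, v̄ = (0.20+0.44)/2 = 0.32 → q = 1.6×0.335×0.32 = 0.1715 m³/s
Panel 2-3: Δb = 5.6 m, d̄ = (0.46+0.99)/2 = 0.725, v̄ = (0.44+0.46)/2 = 0.45 → q = 5.6×0.725×0.45 = 1.827 m³/s
Panel 3-4: Δb = 2.1 m, d̄ = (0.99+0.76)/2 = 0.875, v̄ = (0.46+0.41)/2 = 0.435 → q = 2.1×0.875×0.435 = 0.7993 m³/s
Panel 4-5: Δb = 2.5 m, d̄ = (0.76+0.79)/2 = 0.775, v̄ = (0.41+0.41)/2 = 0.41 → q = 2.5×0.775×0.41 = 0.7944 m³/s
Panel 5-6: Δb = 12.1 m, d̄ = (0.79+0.21)/2 = 0.5, v̄ = (0.41+0.23)/2 = 0.32 → q = 12.1×0.5×0.32 = 1.936 m³/s
Q = Σ q = 5.528 m³/s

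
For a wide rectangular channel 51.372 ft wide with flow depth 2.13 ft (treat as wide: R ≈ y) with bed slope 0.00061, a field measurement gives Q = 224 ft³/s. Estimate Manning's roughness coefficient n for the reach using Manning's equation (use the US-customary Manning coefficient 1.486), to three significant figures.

A = b·y = 51.372 × 2.13 = 109.4 ft²
Wide channel: R ≈ y = 2.13 ft
n = (1.486/Q)·A·R^(2/3)·S^(1/2) = (1.486/224) × 109.4 × 1.655 × 0.02470 = 0.02968

0.0297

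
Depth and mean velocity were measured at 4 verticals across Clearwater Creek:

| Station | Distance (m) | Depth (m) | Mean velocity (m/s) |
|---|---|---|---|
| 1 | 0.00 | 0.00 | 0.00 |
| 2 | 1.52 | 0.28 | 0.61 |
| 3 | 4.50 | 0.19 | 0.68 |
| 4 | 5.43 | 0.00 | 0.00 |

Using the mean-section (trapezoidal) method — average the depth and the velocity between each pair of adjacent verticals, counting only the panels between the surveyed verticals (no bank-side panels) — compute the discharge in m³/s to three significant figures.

0.547 m³/s

Panel 1-2: Δb = 1.52 m, d̄ = (0.00+0.28)/2 = 0.14, v̄ = (0.00+0.61)/2 = 0.305 → q = 1.52×0.14×0.305 = 0.06490 m³/s
Panel 2-3: Δb = 2.98 m, d̄ = (0.28+0.19)/2 = 0.235, v̄ = (0.61+0.68)/2 = 0.645 → q = 2.98×0.235×0.645 = 0.4517 m³/s
Panel 3-4: Δb = 0.93 m, d̄ = (0.19+0.00)/2 = 0.095, v̄ = (0.68+0.00)/2 = 0.34 → q = 0.93×0.095×0.34 = 0.03004 m³/s
Q = Σ q = 0.5466 m³/s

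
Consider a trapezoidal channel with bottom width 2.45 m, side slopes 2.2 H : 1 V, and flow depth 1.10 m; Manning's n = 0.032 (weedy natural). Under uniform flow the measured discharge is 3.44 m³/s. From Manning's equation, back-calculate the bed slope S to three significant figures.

0.000693

A = (b + z·y)·y = (2.45 + 2.2×1.10)×1.10 = 5.357 m²
P = b + 2y√(1+z²) = 2.45 + 2×1.10×√(1+2.2²) = 7.767 m
R = A/P = 5.357/7.767 = 0.6898 m
S = (Q·n / (1·A·R^(2/3)))² = (3.44×0.032 / (1×5.357×0.7807))² = 0.0006929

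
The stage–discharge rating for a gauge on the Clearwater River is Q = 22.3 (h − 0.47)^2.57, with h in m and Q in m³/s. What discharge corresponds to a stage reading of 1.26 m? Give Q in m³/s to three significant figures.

12.2 m³/s

Q = 22.3 × (1.26 − 0.47)^2.57 = 22.3 × 0.79^2.57 = 12.17 m³/s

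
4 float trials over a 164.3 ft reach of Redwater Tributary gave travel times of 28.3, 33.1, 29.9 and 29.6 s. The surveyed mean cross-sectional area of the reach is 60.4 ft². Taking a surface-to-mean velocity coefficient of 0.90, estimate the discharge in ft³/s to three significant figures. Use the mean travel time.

t̄ = (28.3 + 33.1 + 29.9 + 29.6) / 4 = 30.225 s
v_surface = L / t̄ = 164.3 / 30.225 = 5.436 ft/s
v_mean = 0.90 × 5.436 = 4.892 ft/s
Q = A × v_mean = 60.4 × 4.892 = 295.5 ft³/s

295 ft³/s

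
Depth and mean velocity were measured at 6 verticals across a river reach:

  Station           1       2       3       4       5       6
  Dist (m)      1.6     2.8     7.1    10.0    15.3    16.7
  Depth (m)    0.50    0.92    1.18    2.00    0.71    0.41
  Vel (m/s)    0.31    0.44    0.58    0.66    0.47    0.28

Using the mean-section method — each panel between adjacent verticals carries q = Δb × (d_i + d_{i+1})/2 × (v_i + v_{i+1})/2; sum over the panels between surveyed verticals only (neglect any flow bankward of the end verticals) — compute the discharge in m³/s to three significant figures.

Panel 1-2: Δb = 1.2 m, d̄ = (0.50+0.92)/2 = 0.71, v̄ = (0.31+0.44)/2 = 0.375 → q = 1.2×0.71×0.375 = 0.3195 m³/s
Panel 2-3: Δb = 4.3 m, d̄ = (0.92+1.18)/2 = 1.05, v̄ = (0.44+0.58)/2 = 0.51 → q = 4.3×1.05×0.51 = 2.303 m³/s
Panel 3-4: Δb = 2.9 m, d̄ = (1.18+2.00)/2 = 1.59, v̄ = (0.58+0.66)/2 = 0.62 → q = 2.9×1.59×0.62 = 2.859 m³/s
Panel 4-5: Δb = 5.3 m, d̄ = (2.00+0.71)/2 = 1.355, v̄ = (0.66+0.47)/2 = 0.565 → q = 5.3×1.355×0.565 = 4.058 m³/s
Panel 5-6: Δb = 1.4 m, d̄ = (0.71+0.41)/2 = 0.56, v̄ = (0.47+0.28)/2 = 0.375 → q = 1.4×0.56×0.375 = 0.2940 m³/s
Q = Σ q = 9.833 m³/s

9.83 m³/s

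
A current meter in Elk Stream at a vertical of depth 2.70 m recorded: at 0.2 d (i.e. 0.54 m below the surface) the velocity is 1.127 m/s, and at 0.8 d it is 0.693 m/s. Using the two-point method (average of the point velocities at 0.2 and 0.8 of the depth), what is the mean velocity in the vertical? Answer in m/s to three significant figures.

v̄ = (1.127 + 0.693) / 2 = 0.9100 m/s

0.910 m/s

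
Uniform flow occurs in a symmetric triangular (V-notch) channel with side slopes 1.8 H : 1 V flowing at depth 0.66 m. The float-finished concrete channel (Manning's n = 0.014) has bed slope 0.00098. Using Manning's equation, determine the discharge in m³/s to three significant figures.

A = z·y² = 1.8×0.66² = 0.7841 m²
P = 2y√(1+z²) = 2×0.66×√(1+1.8²) = 2.718 m
R = A/P = 0.7841/2.718 = 0.2885 m
Q = (1/n)·A·R^(2/3)·S^(1/2) = (1/0.014) × 0.7841 × 0.2885^(2/3) × 0.00098^(1/2) = 0.7654 m³/s

0.765 m³/s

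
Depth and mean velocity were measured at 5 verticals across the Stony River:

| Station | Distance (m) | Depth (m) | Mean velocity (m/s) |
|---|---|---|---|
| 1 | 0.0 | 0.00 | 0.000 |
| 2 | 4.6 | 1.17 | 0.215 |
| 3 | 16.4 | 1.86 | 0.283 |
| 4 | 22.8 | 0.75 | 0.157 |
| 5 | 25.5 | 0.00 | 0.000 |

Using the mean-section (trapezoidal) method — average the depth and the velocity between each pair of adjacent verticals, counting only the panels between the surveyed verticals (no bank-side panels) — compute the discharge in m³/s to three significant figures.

6.66 m³/s

Panel 1-2: Δb = 4.6 m, d̄ = (0.00+1.17)/2 = 0.585, v̄ = (0.000+0.215)/2 = 0.1075 → q = 4.6×0.585×0.1075 = 0.2893 m³/s
Panel 2-3: Δb = 11.8 m, d̄ = (1.17+1.86)/2 = 1.515, v̄ = (0.215+0.283)/2 = 0.249 → q = 11.8×1.515×0.249 = 4.451 m³/s
Panel 3-4: Δb = 6.4 m, d̄ = (1.86+0.75)/2 = 1.305, v̄ = (0.283+0.157)/2 = 0.22 → q = 6.4×1.305×0.22 = 1.837 m³/s
Panel 4-5: Δb = 2.7 m, d̄ = (0.75+0.00)/2 = 0.375, v̄ = (0.157+0.000)/2 = 0.0785 → q = 2.7×0.375×0.0785 = 0.07948 m³/s
Q = Σ q = 6.658 m³/s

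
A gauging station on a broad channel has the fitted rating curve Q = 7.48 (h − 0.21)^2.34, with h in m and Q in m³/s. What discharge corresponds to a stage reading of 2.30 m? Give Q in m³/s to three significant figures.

42.0 m³/s

Q = 7.48 × (2.30 − 0.21)^2.34 = 7.48 × 2.09^2.34 = 41.98 m³/s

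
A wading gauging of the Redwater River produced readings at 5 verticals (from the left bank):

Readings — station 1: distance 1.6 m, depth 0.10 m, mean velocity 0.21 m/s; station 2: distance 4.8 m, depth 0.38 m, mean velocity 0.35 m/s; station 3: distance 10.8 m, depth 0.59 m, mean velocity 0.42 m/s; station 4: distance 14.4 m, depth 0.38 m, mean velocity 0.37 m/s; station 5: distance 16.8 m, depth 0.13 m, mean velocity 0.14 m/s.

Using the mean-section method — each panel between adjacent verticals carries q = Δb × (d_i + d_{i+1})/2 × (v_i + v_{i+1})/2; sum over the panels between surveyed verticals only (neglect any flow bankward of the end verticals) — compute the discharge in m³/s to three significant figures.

Panel 1-2: Δb = 3.2 m, d̄ = (0.10+0.38)/2 = 0.24, v̄ = (0.21+0.35)/2 = 0.28 → q = 3.2×0.24×0.28 = 0.2150 m³/s
Panel 2-3: Δb = 6 m, d̄ = (0.38+0.59)/2 = 0.485, v̄ = (0.35+0.42)/2 = 0.385 → q = 6×0.485×0.385 = 1.120 m³/s
Panel 3-4: Δb = 3.6 m, d̄ = (0.59+0.38)/2 = 0.485, v̄ = (0.42+0.37)/2 = 0.395 → q = 3.6×0.485×0.395 = 0.6897 m³/s
Panel 4-5: Δb = 2.4 m, d̄ = (0.38+0.13)/2 = 0.255, v̄ = (0.37+0.14)/2 = 0.255 → q = 2.4×0.255×0.255 = 0.1561 m³/s
Q = Σ q = 2.181 m³/s

2.18 m³/s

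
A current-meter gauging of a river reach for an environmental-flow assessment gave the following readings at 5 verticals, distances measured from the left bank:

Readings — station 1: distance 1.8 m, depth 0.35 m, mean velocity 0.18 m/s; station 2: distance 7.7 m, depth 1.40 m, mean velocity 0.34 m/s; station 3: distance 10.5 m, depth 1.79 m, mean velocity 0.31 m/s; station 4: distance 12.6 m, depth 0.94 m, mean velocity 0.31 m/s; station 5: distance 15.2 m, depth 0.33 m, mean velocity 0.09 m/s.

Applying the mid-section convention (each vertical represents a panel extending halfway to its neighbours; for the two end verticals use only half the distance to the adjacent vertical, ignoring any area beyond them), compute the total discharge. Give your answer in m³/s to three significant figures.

w_1 = (7.7 − 1.8)/2 = 2.95 m; q_1 = 0.18 × 0.35 × 2.95 = 0.1859 m³/s
w_2 = (10.5 − 1.8)/2 = 4.35 m; q_2 = 0.34 × 1.40 × 4.35 = 2.071 m³/s
w_3 = (12.6 − 7.7)/2 = 2.45 m; q_3 = 0.31 × 1.79 × 2.45 = 1.360 m³/s
w_4 = (15.2 − 10.5)/2 = 2.35 m; q_4 = 0.31 × 0.94 × 2.35 = 0.6848 m³/s
w_5 = (15.2 − 12.6)/2 = 1.3 m; q_5 = 0.09 × 0.33 × 1.3 = 0.03861 m³/s
Q = Σ qᵢ = 4.339 m³/s

4.34 m³/s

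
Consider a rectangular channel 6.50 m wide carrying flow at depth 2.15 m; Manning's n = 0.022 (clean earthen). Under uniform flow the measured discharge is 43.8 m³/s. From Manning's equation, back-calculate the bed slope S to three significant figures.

0.00337

A = b·y = 6.50 × 2.15 = 13.98 m²
P = b + 2y = 6.50 + 2×2.15 = 10.80 m
R = A/P = 13.98/10.80 = 1.294 m
S = (Q·n / (1·A·R^(2/3)))² = (43.8×0.022 / (1×13.98×1.187))² = 0.003372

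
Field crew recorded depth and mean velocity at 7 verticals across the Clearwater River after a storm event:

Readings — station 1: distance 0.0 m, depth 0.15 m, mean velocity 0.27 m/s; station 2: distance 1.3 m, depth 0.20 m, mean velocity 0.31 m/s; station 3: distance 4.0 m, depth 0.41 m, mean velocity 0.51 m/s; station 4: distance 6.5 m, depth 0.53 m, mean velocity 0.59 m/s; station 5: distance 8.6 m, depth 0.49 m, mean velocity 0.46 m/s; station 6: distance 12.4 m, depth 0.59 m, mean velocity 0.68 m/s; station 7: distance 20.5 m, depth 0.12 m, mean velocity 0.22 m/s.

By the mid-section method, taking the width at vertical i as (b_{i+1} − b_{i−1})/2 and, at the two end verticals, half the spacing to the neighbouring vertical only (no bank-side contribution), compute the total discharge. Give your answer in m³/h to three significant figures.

16500 m³/h

w_1 = (1.3 − 0.0)/2 = 0.65 m; q_1 = 0.27 × 0.15 × 0.65 = 0.02633 m³/s
w_2 = (4.0 − 0.0)/2 = 2 m; q_2 = 0.31 × 0.20 × 2 = 0.1240 m³/s
w_3 = (6.5 − 1.3)/2 = 2.6 m; q_3 = 0.51 × 0.41 × 2.6 = 0.5437 m³/s
w_4 = (8.6 − 4.0)/2 = 2.3 m; q_4 = 0.59 × 0.53 × 2.3 = 0.7192 m³/s
w_5 = (12.4 − 6.5)/2 = 2.95 m; q_5 = 0.46 × 0.49 × 2.95 = 0.6649 m³/s
w_6 = (20.5 − 8.6)/2 = 5.95 m; q_6 = 0.68 × 0.59 × 5.95 = 2.387 m³/s
w_7 = (20.5 − 12.4)/2 = 4.05 m; q_7 = 0.22 × 0.12 × 4.05 = 0.1069 m³/s
Q = Σ qᵢ = 4.572 m³/s
= 4.572 × 3600 = 16460 m³/h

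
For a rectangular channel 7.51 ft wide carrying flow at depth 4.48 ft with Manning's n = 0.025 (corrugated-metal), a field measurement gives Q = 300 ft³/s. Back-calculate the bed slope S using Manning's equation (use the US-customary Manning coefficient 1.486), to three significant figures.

0.00868

A = b·y = 7.51 × 4.48 = 33.64 ft²
P = b + 2y = 7.51 + 2×4.48 = 16.47 ft
R = A/P = 33.64/16.47 = 2.043 ft
S = (Q·n / (1.486·A·R^(2/3)))² = (300×0.025 / (1.486×33.64×1.610))² = 0.008682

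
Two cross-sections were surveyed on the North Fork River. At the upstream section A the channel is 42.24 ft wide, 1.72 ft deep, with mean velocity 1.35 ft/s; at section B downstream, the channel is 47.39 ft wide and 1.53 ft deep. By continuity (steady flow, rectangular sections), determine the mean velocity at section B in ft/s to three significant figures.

Q = A₁V₁ = (42.24×1.72) × 1.35 = 98.08 ft³/s
A₂ = 47.39 × 1.53 = 72.51 ft²
V₂ = Q/A₂ = 98.08/72.51 = 1.353 ft/s

1.35 ft/s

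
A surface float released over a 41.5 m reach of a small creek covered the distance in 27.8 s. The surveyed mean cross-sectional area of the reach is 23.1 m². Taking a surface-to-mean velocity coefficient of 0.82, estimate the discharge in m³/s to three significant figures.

v_surface = L / t̄ = 41.5 / 27.8 = 1.493 m/s
v_mean = 0.82 × 1.493 = 1.224 m/s
Q = A × v_mean = 23.1 × 1.224 = 28.28 m³/s

28.3 m³/s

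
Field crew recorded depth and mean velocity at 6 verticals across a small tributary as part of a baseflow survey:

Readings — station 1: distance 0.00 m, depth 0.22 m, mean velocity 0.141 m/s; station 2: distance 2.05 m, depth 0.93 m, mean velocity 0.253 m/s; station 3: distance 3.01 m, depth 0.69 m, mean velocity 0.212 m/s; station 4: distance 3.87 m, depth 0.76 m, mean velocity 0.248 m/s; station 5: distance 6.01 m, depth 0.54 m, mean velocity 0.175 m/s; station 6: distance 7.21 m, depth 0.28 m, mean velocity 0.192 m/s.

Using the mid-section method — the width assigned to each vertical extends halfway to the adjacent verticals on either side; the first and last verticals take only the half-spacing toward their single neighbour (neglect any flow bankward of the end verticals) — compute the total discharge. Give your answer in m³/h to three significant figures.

w_1 = (2.05 − 0.00)/2 = 1.025 m; q_1 = 0.141 × 0.22 × 1.025 = 0.03180 m³/s
w_2 = (3.01 − 0.00)/2 = 1.505 m; q_2 = 0.253 × 0.93 × 1.505 = 0.3541 m³/s
w_3 = (3.87 − 2.05)/2 = 0.91 m; q_3 = 0.212 × 0.69 × 0.91 = 0.1331 m³/s
w_4 = (6.01 − 3.01)/2 = 1.5 m; q_4 = 0.248 × 0.76 × 1.5 = 0.2827 m³/s
w_5 = (7.21 − 3.87)/2 = 1.67 m; q_5 = 0.175 × 0.54 × 1.67 = 0.1578 m³/s
w_6 = (7.21 − 6.01)/2 = 0.6 m; q_6 = 0.192 × 0.28 × 0.6 = 0.03226 m³/s
Q = Σ qᵢ = 0.9918 m³/s
= 0.9918 × 3600 = 3571 m³/h

3570 m³/h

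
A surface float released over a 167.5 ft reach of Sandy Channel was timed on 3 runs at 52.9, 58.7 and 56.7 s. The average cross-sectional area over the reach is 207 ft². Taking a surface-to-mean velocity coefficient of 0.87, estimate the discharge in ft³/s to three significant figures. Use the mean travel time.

t̄ = (52.9 + 58.7 + 56.7) / 3 = 56.1 s
v_surface = L / t̄ = 167.5 / 56.1 = 2.986 ft/s
v_mean = 0.87 × 2.986 = 2.598 ft/s
Q = A × v_mean = 207 × 2.598 = 537.7 ft³/s

538 ft³/s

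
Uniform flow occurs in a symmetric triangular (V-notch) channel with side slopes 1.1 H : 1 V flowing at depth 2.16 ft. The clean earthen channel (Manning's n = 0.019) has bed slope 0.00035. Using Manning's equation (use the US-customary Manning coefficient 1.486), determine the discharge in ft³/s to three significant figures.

A = z·y² = 1.1×2.16² = 5.132 ft²
P = 2y√(1+z²) = 2×2.16×√(1+1.1²) = 6.422 ft
R = A/P = 5.132/6.422 = 0.7991 ft
Q = (1.486/n)·A·R^(2/3)·S^(1/2) = (1.486/0.019) × 5.132 × 0.7991^(2/3) × 0.00035^(1/2) = 6.467 ft³/s

6.47 ft³/s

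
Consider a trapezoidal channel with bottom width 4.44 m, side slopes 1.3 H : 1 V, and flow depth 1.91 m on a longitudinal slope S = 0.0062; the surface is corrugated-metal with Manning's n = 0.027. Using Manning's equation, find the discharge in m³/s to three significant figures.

A = (b + z·y)·y = (4.44 + 1.3×1.91)×1.91 = 13.22 m²
P = b + 2y√(1+z²) = 4.44 + 2×1.91×√(1+1.3²) = 10.71 m
R = A/P = 13.22/10.71 = 1.235 m
Q = (1/n)·A·R^(2/3)·S^(1/2) = (1/0.027) × 13.22 × 1.235^(2/3) × 0.0062^(1/2) = 44.39 m³/s

44.4 m³/s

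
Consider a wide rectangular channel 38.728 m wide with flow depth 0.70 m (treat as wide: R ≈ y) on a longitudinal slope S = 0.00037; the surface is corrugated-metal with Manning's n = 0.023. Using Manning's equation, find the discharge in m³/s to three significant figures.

17.9 m³/s

A = b·y = 38.728 × 0.70 = 27.11 m²
Wide channel: R ≈ y = 0.70 m
Q = (1/n)·A·R^(2/3)·S^(1/2) = (1/0.023) × 27.11 × 0.7000^(2/3) × 0.00037^(1/2) = 17.87 m³/s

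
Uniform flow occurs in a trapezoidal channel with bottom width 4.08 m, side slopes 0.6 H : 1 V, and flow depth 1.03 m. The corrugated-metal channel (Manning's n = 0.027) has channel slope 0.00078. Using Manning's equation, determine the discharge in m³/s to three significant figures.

4.12 m³/s

A = (b + z·y)·y = (4.08 + 0.6×1.03)×1.03 = 4.839 m²
P = b + 2y√(1+z²) = 4.08 + 2×1.03×√(1+0.6²) = 6.482 m
R = A/P = 4.839/6.482 = 0.7465 m
Q = (1/n)·A·R^(2/3)·S^(1/2) = (1/0.027) × 4.839 × 0.7465^(2/3) × 0.00078^(1/2) = 4.119 m³/s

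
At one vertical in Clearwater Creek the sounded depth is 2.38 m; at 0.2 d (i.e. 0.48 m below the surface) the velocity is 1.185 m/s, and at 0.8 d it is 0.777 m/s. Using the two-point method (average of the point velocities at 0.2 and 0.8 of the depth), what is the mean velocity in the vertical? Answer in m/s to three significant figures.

v̄ = (1.185 + 0.777) / 2 = 0.9810 m/s

0.981 m/s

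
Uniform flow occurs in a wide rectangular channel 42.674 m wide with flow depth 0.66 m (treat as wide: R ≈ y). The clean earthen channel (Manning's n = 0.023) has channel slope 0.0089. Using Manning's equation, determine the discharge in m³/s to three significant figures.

A = b·y = 42.674 × 0.66 = 28.16 m²
Wide channel: R ≈ y = 0.66 m
Q = (1/n)·A·R^(2/3)·S^(1/2) = (1/0.023) × 28.16 × 0.6600^(2/3) × 0.0089^(1/2) = 87.57 m³/s

87.6 m³/s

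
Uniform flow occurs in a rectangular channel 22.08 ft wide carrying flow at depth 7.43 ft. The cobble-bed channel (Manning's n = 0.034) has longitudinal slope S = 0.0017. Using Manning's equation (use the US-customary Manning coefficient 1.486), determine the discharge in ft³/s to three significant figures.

799 ft³/s

A = b·y = 22.08 × 7.43 = 164.1 ft²
P = b + 2y = 22.08 + 2×7.43 = 36.94 ft
R = A/P = 164.1/36.94 = 4.441 ft
Q = (1.486/n)·A·R^(2/3)·S^(1/2) = (1.486/0.034) × 164.1 × 4.441^(2/3) × 0.0017^(1/2) = 798.8 ft³/s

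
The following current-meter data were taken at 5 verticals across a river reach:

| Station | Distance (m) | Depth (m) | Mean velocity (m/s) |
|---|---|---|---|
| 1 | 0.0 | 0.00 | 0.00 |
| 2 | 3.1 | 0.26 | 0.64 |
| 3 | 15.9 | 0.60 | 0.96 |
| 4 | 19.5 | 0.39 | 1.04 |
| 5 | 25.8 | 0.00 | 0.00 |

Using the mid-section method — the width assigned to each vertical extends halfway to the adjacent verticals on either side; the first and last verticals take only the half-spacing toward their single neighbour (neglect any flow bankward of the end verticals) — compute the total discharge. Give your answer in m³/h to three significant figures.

29000 m³/h

w_2 = (15.9 − 0.0)/2 = 7.95 m; q_2 = 0.64 × 0.26 × 7.95 = 1.323 m³/s
w_3 = (19.5 − 3.1)/2 = 8.2 m; q_3 = 0.96 × 0.60 × 8.2 = 4.723 m³/s
w_4 = (25.8 − 15.9)/2 = 4.95 m; q_4 = 1.04 × 0.39 × 4.95 = 2.008 m³/s
Stations 1, 5 contribute zero (depth or velocity is 0).
Q = Σ qᵢ = 8.054 m³/s
= 8.054 × 3600 = 28990 m³/h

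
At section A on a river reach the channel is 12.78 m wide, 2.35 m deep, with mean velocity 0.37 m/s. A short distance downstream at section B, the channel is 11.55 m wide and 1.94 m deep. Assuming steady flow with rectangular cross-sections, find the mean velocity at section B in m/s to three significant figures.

Q = A₁V₁ = (12.78×2.35) × 0.37 = 11.11 m³/s
A₂ = 11.55 × 1.94 = 22.41 m²
V₂ = Q/A₂ = 11.11/22.41 = 0.4959 m/s

0.496 m/s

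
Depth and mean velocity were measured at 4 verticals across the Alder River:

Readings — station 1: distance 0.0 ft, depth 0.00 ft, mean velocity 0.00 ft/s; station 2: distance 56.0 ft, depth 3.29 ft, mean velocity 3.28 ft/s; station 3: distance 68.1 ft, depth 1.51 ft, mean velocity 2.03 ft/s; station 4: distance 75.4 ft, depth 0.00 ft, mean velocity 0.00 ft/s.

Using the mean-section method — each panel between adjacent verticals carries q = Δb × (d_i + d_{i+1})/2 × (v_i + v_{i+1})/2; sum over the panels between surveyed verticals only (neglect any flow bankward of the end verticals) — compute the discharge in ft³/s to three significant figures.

Panel 1-2: Δb = 56 ft, d̄ = (0.00+3.29)/2 = 1.645, v̄ = (0.00+3.28)/2 = 1.64 → q = 56×1.645×1.64 = 151.1 ft³/s
Panel 2-3: Δb = 12.1 ft, d̄ = (3.29+1.51)/2 = 2.4, v̄ = (3.28+2.03)/2 = 2.655 → q = 12.1×2.4×2.655 = 77.10 ft³/s
Panel 3-4: Δb = 7.3 ft, d̄ = (1.51+0.00)/2 = 0.755, v̄ = (2.03+0.00)/2 = 1.015 → q = 7.3×0.755×1.015 = 5.594 ft³/s
Q = Σ q = 233.8 ft³/s

234 ft³/s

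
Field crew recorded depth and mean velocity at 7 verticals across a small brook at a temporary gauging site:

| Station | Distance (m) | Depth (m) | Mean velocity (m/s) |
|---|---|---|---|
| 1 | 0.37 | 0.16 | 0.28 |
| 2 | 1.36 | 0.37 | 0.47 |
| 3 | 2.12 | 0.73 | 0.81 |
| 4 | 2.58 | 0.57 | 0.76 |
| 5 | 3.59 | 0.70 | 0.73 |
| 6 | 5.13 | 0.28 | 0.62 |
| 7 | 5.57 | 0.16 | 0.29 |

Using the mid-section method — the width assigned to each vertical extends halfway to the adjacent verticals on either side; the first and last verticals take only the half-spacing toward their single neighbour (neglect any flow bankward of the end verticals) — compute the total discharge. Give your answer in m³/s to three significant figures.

1.69 m³/s

w_1 = (1.36 − 0.37)/2 = 0.495 m; q_1 = 0.28 × 0.16 × 0.495 = 0.02218 m³/s
w_2 = (2.12 − 0.37)/2 = 0.875 m; q_2 = 0.47 × 0.37 × 0.875 = 0.1522 m³/s
w_3 = (2.58 − 1.36)/2 = 0.61 m; q_3 = 0.81 × 0.73 × 0.61 = 0.3607 m³/s
w_4 = (3.59 − 2.12)/2 = 0.735 m; q_4 = 0.76 × 0.57 × 0.735 = 0.3184 m³/s
w_5 = (5.13 − 2.58)/2 = 1.275 m; q_5 = 0.73 × 0.70 × 1.275 = 0.6515 m³/s
w_6 = (5.57 − 3.59)/2 = 0.99 m; q_6 = 0.62 × 0.28 × 0.99 = 0.1719 m³/s
w_7 = (5.57 − 5.13)/2 = 0.22 m; q_7 = 0.29 × 0.16 × 0.22 = 0.01021 m³/s
Q = Σ qᵢ = 1.687 m³/s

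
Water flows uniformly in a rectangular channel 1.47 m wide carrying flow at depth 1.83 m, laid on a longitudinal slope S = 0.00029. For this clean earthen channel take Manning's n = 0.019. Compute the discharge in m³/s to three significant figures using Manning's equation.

1.57 m³/s

A = b·y = 1.47 × 1.83 = 2.690 m²
P = b + 2y = 1.47 + 2×1.83 = 5.130 m
R = A/P = 2.690/5.130 = 0.5244 m
Q = (1/n)·A·R^(2/3)·S^(1/2) = (1/0.019) × 2.690 × 0.5244^(2/3) × 0.00029^(1/2) = 1.568 m³/s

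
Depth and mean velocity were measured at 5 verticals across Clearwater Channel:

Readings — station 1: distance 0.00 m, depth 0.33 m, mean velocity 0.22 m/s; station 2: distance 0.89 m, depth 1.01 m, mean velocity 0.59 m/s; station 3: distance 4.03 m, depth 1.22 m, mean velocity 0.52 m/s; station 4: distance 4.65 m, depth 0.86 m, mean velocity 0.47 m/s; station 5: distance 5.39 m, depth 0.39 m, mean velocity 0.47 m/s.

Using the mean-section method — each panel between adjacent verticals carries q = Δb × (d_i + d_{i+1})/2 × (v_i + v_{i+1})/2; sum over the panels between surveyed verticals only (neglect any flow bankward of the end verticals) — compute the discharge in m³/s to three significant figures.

2.72 m³/s

Panel 1-2: Δb = 0.89 m, d̄ = (0.33+1.01)/2 = 0.67, v̄ = (0.22+0.59)/2 = 0.405 → q = 0.89×0.67×0.405 = 0.2415 m³/s
Panel 2-3: Δb = 3.14 m, d̄ = (1.01+1.22)/2 = 1.115, v̄ = (0.59+0.52)/2 = 0.555 → q = 3.14×1.115×0.555 = 1.943 m³/s
Panel 3-4: Δb = 0.62 m, d̄ = (1.22+0.86)/2 = 1.04, v̄ = (0.52+0.47)/2 = 0.495 → q = 0.62×1.04×0.495 = 0.3192 m³/s
Panel 4-5: Δb = 0.74 m, d̄ = (0.86+0.39)/2 = 0.625, v̄ = (0.47+0.47)/2 = 0.47 → q = 0.74×0.625×0.47 = 0.2174 m³/s
Q = Σ q = 2.721 m³/s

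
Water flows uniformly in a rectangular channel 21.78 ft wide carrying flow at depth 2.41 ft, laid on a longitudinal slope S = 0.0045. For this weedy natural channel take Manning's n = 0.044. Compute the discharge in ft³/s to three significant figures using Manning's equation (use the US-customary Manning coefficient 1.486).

187 ft³/s

A = b·y = 21.78 × 2.41 = 52.49 ft²
P = b + 2y = 21.78 + 2×2.41 = 26.60 ft
R = A/P = 52.49/26.60 = 1.973 ft
Q = (1.486/n)·A·R^(2/3)·S^(1/2) = (1.486/0.044) × 52.49 × 1.973^(2/3) × 0.0045^(1/2) = 187.1 ft³/s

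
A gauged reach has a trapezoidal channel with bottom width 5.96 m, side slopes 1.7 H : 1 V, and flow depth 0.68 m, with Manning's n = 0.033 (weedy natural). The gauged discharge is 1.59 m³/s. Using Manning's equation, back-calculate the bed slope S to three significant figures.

0.000255

A = (b + z·y)·y = (5.96 + 1.7×0.68)×0.68 = 4.839 m²
P = b + 2y√(1+z²) = 5.96 + 2×0.68×√(1+1.7²) = 8.642 m
R = A/P = 4.839/8.642 = 0.5599 m
S = (Q·n / (1·A·R^(2/3)))² = (1.59×0.033 / (1×4.839×0.6793))² = 0.0002548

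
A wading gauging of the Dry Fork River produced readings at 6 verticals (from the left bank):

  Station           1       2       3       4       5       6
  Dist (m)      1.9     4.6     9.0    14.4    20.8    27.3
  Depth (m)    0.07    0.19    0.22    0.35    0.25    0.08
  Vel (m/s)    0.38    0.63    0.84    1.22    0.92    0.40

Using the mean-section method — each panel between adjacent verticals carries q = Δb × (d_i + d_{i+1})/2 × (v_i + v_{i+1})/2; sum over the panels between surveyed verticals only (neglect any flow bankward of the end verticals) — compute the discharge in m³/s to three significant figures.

5.19 m³/s

Panel 1-2: Δb = 2.7 m, d̄ = (0.07+0.19)/2 = 0.13, v̄ = (0.38+0.63)/2 = 0.505 → q = 2.7×0.13×0.505 = 0.1773 m³/s
Panel 2-3: Δb = 4.4 m, d̄ = (0.19+0.22)/2 = 0.205, v̄ = (0.63+0.84)/2 = 0.735 → q = 4.4×0.205×0.735 = 0.6630 m³/s
Panel 3-4: Δb = 5.4 m, d̄ = (0.22+0.35)/2 = 0.285, v̄ = (0.84+1.22)/2 = 1.03 → q = 5.4×0.285×1.03 = 1.585 m³/s
Panel 4-5: Δb = 6.4 m, d̄ = (0.35+0.25)/2 = 0.3, v̄ = (1.22+0.92)/2 = 1.07 → q = 6.4×0.3×1.07 = 2.054 m³/s
Panel 5-6: Δb = 6.5 m, d̄ = (0.25+0.08)/2 = 0.165, v̄ = (0.92+0.40)/2 = 0.66 → q = 6.5×0.165×0.66 = 0.7079 m³/s
Q = Σ q = 5.188 m³/s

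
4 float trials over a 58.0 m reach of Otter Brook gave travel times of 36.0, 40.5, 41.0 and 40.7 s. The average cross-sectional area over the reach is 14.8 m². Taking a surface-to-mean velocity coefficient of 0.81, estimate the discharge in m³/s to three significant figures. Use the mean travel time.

t̄ = (36.0 + 40.5 + 41.0 + 40.7) / 4 = 39.55 s
v_surface = L / t̄ = 58.0 / 39.55 = 1.466 m/s
v_mean = 0.81 × 1.466 = 1.188 m/s
Q = A × v_mean = 14.8 × 1.188 = 17.58 m³/s

17.6 m³/s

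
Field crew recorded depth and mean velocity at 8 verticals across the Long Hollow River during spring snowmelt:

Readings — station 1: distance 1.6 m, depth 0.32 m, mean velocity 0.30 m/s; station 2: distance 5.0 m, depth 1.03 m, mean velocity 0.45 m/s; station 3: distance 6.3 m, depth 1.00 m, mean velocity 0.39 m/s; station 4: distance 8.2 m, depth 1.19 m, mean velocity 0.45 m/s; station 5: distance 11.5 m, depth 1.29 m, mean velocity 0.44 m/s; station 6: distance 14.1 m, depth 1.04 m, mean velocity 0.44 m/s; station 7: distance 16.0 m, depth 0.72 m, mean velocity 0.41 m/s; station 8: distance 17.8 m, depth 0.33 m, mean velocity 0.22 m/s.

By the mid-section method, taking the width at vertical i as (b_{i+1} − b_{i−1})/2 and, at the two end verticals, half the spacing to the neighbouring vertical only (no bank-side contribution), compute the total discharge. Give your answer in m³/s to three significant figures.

6.58 m³/s

w_1 = (5.0 − 1.6)/2 = 1.7 m; q_1 = 0.30 × 0.32 × 1.7 = 0.1632 m³/s
w_2 = (6.3 − 1.6)/2 = 2.35 m; q_2 = 0.45 × 1.03 × 2.35 = 1.089 m³/s
w_3 = (8.2 − 5.0)/2 = 1.6 m; q_3 = 0.39 × 1.00 × 1.6 = 0.6240 m³/s
w_4 = (11.5 − 6.3)/2 = 2.6 m; q_4 = 0.45 × 1.19 × 2.6 = 1.392 m³/s
w_5 = (14.1 − 8.2)/2 = 2.95 m; q_5 = 0.44 × 1.29 × 2.95 = 1.674 m³/s
w_6 = (16.0 − 11.5)/2 = 2.25 m; q_6 = 0.44 × 1.04 × 2.25 = 1.030 m³/s
w_7 = (17.8 − 14.1)/2 = 1.85 m; q_7 = 0.41 × 0.72 × 1.85 = 0.5461 m³/s
w_8 = (17.8 − 16.0)/2 = 0.9 m; q_8 = 0.22 × 0.33 × 0.9 = 0.06534 m³/s
Q = Σ qᵢ = 6.584 m³/s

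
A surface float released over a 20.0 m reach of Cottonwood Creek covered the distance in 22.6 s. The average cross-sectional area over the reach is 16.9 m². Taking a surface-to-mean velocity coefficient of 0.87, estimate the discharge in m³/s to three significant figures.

v_surface = L / t̄ = 20.0 / 22.6 = 0.8850 m/s
v_mean = 0.87 × 0.8850 = 0.7699 m/s
Q = A × v_mean = 16.9 × 0.7699 = 13.01 m³/s

13.0 m³/s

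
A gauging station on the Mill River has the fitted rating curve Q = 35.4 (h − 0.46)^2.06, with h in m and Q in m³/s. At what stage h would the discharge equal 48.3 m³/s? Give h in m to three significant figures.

1.62 m

h − h₀ = (Q/C)^(1/b) = (48.3/35.4)^(1/2.06) = 1.163 m
h = 0.46 + 1.163 = 1.623 m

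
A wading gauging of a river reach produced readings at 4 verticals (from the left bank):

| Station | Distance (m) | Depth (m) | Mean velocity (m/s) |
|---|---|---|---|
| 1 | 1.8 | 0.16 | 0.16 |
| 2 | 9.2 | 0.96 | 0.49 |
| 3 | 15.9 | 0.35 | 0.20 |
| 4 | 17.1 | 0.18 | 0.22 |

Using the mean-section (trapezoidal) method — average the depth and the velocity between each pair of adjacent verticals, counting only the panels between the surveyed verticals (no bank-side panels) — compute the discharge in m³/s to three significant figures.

Panel 1-2: Δb = 7.4 m, d̄ = (0.16+0.96)/2 = 0.56, v̄ = (0.16+0.49)/2 = 0.325 → q = 7.4×0.56×0.325 = 1.347 m³/s
Panel 2-3: Δb = 6.7 m, d̄ = (0.96+0.35)/2 = 0.655, v̄ = (0.49+0.20)/2 = 0.345 → q = 6.7×0.655×0.345 = 1.514 m³/s
Panel 3-4: Δb = 1.2 m, d̄ = (0.35+0.18)/2 = 0.265, v̄ = (0.20+0.22)/2 = 0.21 → q = 1.2×0.265×0.21 = 0.06678 m³/s
Q = Σ q = 2.928 m³/s

2.93 m³/s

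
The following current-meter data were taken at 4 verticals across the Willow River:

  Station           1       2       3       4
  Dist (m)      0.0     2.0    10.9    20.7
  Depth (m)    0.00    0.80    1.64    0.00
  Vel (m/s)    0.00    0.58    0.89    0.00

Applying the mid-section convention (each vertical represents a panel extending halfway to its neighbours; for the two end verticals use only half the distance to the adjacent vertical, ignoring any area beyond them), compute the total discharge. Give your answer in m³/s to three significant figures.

16.2 m³/s

w_2 = (10.9 − 0.0)/2 = 5.45 m; q_2 = 0.58 × 0.80 × 5.45 = 2.529 m³/s
w_3 = (20.7 − 2.0)/2 = 9.35 m; q_3 = 0.89 × 1.64 × 9.35 = 13.65 m³/s
Stations 1, 4 contribute zero (depth or velocity is 0).
Q = Σ qᵢ = 16.18 m³/s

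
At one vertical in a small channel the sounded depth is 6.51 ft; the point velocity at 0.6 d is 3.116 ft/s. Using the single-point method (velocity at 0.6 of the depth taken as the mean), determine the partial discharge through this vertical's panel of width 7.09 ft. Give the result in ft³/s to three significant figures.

v̄ = v₀.₆ = 3.116 ft/s
q = v̄ × d × w = 3.116 × 6.51 × 7.09 = 143.8 ft³/s

144 ft³/s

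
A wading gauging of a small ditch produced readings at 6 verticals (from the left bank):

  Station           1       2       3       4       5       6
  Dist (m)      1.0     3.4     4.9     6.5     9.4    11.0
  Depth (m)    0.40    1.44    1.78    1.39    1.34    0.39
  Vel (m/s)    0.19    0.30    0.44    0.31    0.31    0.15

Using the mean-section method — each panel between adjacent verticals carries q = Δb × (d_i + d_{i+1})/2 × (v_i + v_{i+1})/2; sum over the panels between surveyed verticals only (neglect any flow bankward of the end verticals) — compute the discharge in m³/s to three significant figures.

3.93 m³/s

Panel 1-2: Δb = 2.4 m, d̄ = (0.40+1.44)/2 = 0.92, v̄ = (0.19+0.30)/2 = 0.245 → q = 2.4×0.92×0.245 = 0.5410 m³/s
Panel 2-3: Δb = 1.5 m, d̄ = (1.44+1.78)/2 = 1.61, v̄ = (0.30+0.44)/2 = 0.37 → q = 1.5×1.61×0.37 = 0.8936 m³/s
Panel 3-4: Δb = 1.6 m, d̄ = (1.78+1.39)/2 = 1.585, v̄ = (0.44+0.31)/2 = 0.375 → q = 1.6×1.585×0.375 = 0.9510 m³/s
Panel 4-5: Δb = 2.9 m, d̄ = (1.39+1.34)/2 = 1.365, v̄ = (0.31+0.31)/2 = 0.31 → q = 2.9×1.365×0.31 = 1.227 m³/s
Panel 5-6: Δb = 1.6 m, d̄ = (1.34+0.39)/2 = 0.865, v̄ = (0.31+0.15)/2 = 0.23 → q = 1.6×0.865×0.23 = 0.3183 m³/s
Q = Σ q = 3.931 m³/s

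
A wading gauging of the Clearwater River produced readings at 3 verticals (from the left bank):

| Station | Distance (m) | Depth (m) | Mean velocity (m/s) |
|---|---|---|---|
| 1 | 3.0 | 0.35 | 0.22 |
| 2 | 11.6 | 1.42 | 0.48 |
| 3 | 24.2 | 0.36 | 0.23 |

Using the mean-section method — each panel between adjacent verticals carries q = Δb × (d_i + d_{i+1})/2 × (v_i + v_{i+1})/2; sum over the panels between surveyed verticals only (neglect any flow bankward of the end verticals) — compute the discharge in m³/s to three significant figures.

Panel 1-2: Δb = 8.6 m, d̄ = (0.35+1.42)/2 = 0.885, v̄ = (0.22+0.48)/2 = 0.35 → q = 8.6×0.885×0.35 = 2.664 m³/s
Panel 2-3: Δb = 12.6 m, d̄ = (1.42+0.36)/2 = 0.89, v̄ = (0.48+0.23)/2 = 0.355 → q = 12.6×0.89×0.355 = 3.981 m³/s
Q = Σ q = 6.645 m³/s

6.64 m³/s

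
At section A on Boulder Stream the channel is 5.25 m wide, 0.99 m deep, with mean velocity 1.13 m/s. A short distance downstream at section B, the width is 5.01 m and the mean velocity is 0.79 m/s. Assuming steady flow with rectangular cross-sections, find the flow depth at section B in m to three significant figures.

1.48 m

Q = A₁V₁ = (5.25×0.99) × 1.13 = 5.873 m³/s
d₂ = Q/(b₂ V₂) = 5.873/(5.01×0.79) = 1.484 m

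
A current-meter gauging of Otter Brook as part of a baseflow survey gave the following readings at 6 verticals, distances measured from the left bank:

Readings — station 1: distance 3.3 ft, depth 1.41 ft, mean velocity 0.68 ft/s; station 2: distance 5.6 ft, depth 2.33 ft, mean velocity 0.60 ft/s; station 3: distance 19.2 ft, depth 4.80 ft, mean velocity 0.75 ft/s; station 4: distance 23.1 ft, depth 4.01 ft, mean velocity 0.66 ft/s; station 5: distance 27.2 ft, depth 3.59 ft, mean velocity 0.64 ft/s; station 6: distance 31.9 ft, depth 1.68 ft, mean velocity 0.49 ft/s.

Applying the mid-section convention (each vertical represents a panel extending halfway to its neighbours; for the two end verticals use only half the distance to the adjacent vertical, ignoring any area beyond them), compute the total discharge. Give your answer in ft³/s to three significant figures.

66.3 ft³/s

w_1 = (5.6 − 3.3)/2 = 1.15 ft; q_1 = 0.68 × 1.41 × 1.15 = 1.103 ft³/s
w_2 = (19.2 − 3.3)/2 = 7.95 ft; q_2 = 0.60 × 2.33 × 7.95 = 11.11 ft³/s
w_3 = (23.1 − 5.6)/2 = 8.75 ft; q_3 = 0.75 × 4.80 × 8.75 = 31.50 ft³/s
w_4 = (27.2 − 19.2)/2 = 4 ft; q_4 = 0.66 × 4.01 × 4 = 10.59 ft³/s
w_5 = (31.9 − 23.1)/2 = 4.4 ft; q_5 = 0.64 × 3.59 × 4.4 = 10.11 ft³/s
w_6 = (31.9 − 27.2)/2 = 2.35 ft; q_6 = 0.49 × 1.68 × 2.35 = 1.935 ft³/s
Q = Σ qᵢ = 66.35 ft³/s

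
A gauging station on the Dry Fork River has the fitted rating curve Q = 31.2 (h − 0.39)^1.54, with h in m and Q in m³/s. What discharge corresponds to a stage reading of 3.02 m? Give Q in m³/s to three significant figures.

138 m³/s

Q = 31.2 × (3.02 − 0.39)^1.54 = 31.2 × 2.63^1.54 = 138.3 m³/s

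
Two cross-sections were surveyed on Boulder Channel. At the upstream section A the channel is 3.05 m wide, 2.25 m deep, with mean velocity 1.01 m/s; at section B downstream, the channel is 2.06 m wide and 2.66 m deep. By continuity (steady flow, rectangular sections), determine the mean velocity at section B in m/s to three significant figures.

1.26 m/s

Q = A₁V₁ = (3.05×2.25) × 1.01 = 6.931 m³/s
A₂ = 2.06 × 2.66 = 5.480 m²
V₂ = Q/A₂ = 6.931/5.480 = 1.265 m/s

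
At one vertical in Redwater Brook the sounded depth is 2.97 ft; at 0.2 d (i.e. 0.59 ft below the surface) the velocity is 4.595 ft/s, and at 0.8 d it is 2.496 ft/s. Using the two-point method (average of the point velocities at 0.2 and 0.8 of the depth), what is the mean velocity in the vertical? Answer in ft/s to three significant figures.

3.55 ft/s

v̄ = (4.595 + 2.496) / 2 = 3.546 ft/s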